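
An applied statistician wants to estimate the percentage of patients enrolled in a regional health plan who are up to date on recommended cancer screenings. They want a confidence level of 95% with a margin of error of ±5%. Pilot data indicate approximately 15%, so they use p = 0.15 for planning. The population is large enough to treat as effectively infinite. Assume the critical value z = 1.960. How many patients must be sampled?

196

With p = 0.15, p(1−p) = 0.1275.
n = z²·p(1−p)/E² = 1.960² × 0.1275 / 0.050² = 3.8416 × 0.1275 / 0.002500 ≈ 195.92.
Rounding up gives n = 196.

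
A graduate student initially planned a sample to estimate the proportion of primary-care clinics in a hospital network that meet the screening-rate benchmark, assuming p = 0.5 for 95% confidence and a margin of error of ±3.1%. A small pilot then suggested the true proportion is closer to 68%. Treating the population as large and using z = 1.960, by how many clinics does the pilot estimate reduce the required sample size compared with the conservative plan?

Conservative (p = 0.5): n = 1.960² × 0.25 / 0.031² ≈ 999.38 → 1000.
Using p = 0.68: p(1−p) = 0.2176, so n = 1.960² × 0.2176 / 0.031² ≈ 869.86 → 870.
Reduction: 1000 − 870 = 130.

130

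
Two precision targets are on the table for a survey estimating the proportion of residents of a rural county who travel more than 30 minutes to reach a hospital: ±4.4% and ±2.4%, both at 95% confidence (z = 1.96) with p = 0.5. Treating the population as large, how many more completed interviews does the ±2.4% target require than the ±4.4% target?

At ±4.4%: n = 1.96² × 0.2500 / 0.044² ≈ 496.07 → 497.
At ±2.4%: n = 1.96² × 0.2500 / 0.024² ≈ 1667.36 → 1668.
Additional respondents: 1668 − 497 = 1171.

1171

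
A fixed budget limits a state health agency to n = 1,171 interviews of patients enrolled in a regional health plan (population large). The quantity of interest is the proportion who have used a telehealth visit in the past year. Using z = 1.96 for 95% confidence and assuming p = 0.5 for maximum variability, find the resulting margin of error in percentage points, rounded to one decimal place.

2.9

SE(p̂) = √[p(1−p)/n] = √[0.2500/1171] = 0.01461.
E = z × SE = 1.96 × 0.01461 = 0.02864, or 2.9 percentage points.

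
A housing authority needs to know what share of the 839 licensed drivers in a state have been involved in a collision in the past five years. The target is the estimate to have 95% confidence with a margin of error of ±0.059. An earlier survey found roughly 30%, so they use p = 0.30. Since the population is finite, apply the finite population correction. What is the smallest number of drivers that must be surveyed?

182

For 95% confidence, z = 1.96.
Unadjusted: n₀ = 1.96² × 0.30 × 0.70 / 0.059² ≈ 231.75, so n₀ = 232.
Finite population correction with N = 839: n = n₀ / (1 + (n₀−1)/N) = 232 / (1 + 231/839) = 232 / 1.2753 ≈ 181.91.
Rounding up, n = 182.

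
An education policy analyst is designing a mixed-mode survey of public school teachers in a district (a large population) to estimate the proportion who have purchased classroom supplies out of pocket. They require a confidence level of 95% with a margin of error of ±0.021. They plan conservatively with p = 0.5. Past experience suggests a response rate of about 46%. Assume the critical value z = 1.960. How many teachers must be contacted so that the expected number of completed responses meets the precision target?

Completed interviews needed: n₀ = 1.960² × 0.2500 / 0.021² ≈ 2177.78 → 2178.
At a 46% response rate, contacts needed = 2178 / 0.46 ≈ 4734.78 → 4735.

4735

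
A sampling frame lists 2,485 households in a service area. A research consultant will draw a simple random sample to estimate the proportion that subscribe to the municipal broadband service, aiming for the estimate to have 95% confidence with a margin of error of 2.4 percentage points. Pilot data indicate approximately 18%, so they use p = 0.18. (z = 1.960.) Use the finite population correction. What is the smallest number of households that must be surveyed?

Unadjusted: n₀ = 1.960² × 0.18 × 0.82 / 0.024² ≈ 984.41, so n₀ = 985.
Finite population correction with N = 2,485: n = n₀ / (1 + (n₀−1)/N) = 985 / (1 + 984/2485) = 985 / 1.3960 ≈ 705.60.
Rounding up, n = 706.

706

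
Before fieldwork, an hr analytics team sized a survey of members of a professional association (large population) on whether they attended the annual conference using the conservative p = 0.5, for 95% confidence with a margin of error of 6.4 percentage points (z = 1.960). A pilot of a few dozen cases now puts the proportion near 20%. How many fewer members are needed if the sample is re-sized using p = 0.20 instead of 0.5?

84

Conservative (p = 0.5): n = 1.960² × 0.25 / 0.064² ≈ 234.47 → 235.
Using p = 0.20: p(1−p) = 0.1600, so n = 1.960² × 0.1600 / 0.064² ≈ 150.06 → 151.
Reduction: 235 − 151 = 84.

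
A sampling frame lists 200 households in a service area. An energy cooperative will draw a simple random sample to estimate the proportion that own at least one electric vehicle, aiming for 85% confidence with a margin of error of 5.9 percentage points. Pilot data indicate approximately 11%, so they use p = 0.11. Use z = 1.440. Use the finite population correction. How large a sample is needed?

Unadjusted: n₀ = 1.440² × 0.11 × 0.89 / 0.059² ≈ 58.32, so n₀ = 59.
Finite population correction with N = 200: n = n₀ / (1 + (n₀−1)/N) = 59 / (1 + 58/200) = 59 / 1.2900 ≈ 45.74.
Rounding up, n = 46.

46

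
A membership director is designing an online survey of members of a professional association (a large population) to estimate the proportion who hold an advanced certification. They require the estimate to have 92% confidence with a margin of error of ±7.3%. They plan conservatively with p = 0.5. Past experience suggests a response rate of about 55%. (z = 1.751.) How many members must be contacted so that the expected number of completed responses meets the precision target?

262

Completed interviews needed: n₀ = 1.751² × 0.2500 / 0.073² ≈ 143.84 → 144.
At a 55% response rate, contacts needed = 144 / 0.55 ≈ 261.82 → 262.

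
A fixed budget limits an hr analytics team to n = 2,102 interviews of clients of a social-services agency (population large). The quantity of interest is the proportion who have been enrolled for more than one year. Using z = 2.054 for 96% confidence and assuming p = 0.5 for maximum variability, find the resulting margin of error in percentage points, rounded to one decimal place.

SE(p̂) = √[p(1−p)/n] = √[0.2500/2102] = 0.01091.
E = z × SE = 2.054 × 0.01091 = 0.02240, or 2.2 percentage points.

2.2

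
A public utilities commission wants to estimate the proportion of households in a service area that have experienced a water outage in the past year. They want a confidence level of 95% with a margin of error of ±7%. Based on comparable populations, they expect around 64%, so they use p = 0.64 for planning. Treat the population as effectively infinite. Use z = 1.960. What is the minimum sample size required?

With p = 0.64, p(1−p) = 0.2304.
n = z²·p(1−p)/E² = 1.960² × 0.2304 / 0.070² = 3.8416 × 0.2304 / 0.004900 ≈ 180.63.
Rounding up gives n = 181.

181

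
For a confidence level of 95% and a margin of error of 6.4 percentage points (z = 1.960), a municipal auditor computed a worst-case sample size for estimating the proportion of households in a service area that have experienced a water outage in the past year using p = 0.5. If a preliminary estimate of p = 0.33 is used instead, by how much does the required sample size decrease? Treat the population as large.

27

Conservative (p = 0.5): n = 1.960² × 0.25 / 0.064² ≈ 234.47 → 235.
Using p = 0.33: p(1−p) = 0.2211, so n = 1.960² × 0.2211 / 0.064² ≈ 207.37 → 208.
Reduction: 235 − 208 = 27.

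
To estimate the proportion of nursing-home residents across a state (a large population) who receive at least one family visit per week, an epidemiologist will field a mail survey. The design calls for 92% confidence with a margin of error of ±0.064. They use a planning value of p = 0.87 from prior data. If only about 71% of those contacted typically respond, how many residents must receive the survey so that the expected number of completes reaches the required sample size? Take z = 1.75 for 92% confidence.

120

Completed interviews needed: n₀ = 1.75² × 0.1131 / 0.064² ≈ 84.56 → 85.
At a 71% response rate, contacts needed = 85 / 0.71 ≈ 119.72 → 120.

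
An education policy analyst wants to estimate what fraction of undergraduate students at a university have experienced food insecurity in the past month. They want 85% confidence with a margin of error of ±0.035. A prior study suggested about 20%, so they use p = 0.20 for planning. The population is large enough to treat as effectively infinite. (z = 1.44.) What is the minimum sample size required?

With p = 0.20, p(1−p) = 0.1600.
n = z²·p(1−p)/E² = 1.44² × 0.1600 / 0.035² = 2.0736 × 0.1600 / 0.001225 ≈ 270.84.
Rounding up gives n = 271.

271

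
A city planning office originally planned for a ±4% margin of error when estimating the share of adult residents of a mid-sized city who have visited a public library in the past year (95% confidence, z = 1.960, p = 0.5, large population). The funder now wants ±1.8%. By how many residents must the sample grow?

2364

At ±4%: n = 1.960² × 0.2500 / 0.040² ≈ 600.25 → 601.
At ±1.8%: n = 1.960² × 0.2500 / 0.018² ≈ 2964.20 → 2965.
Additional respondents: 2965 − 601 = 2364.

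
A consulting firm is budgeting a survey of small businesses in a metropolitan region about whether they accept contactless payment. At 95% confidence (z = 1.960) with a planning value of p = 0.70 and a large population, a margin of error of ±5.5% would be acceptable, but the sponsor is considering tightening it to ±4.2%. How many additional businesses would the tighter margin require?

191

At ±5.5%: n = 1.960² × 0.2100 / 0.055² ≈ 266.69 → 267.
At ±4.2%: n = 1.960² × 0.2100 / 0.042² ≈ 457.33 → 458.
Additional respondents: 458 − 267 = 191.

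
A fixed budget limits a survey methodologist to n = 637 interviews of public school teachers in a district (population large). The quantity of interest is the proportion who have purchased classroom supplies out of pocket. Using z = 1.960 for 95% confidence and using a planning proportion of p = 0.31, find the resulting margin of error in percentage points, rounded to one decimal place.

3.6

SE(p̂) = √[p(1−p)/n] = √[0.2139/637] = 0.01832.
E = z × SE = 1.960 × 0.01832 = 0.03592, or 3.6 percentage points.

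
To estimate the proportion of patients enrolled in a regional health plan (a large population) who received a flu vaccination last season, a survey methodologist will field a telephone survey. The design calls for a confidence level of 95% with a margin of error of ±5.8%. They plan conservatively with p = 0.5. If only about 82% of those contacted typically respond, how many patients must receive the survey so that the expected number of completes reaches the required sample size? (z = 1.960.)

Completed interviews needed: n₀ = 1.960² × 0.2500 / 0.058² ≈ 285.49 → 286.
At an 82% response rate, contacts needed = 286 / 0.82 ≈ 348.78 → 349.

349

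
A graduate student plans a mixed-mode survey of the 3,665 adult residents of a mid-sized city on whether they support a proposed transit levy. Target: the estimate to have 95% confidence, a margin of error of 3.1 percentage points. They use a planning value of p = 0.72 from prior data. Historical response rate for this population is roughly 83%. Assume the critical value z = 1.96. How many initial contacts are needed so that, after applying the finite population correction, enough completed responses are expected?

Completed interviews needed (unadjusted): n₀ = 1.96² × 0.2016 / 0.031² ≈ 805.90 → 806.
FPC for N = 3,665: n = 806 / (1 + 805/3665) = 806 / 1.2196 ≈ 660.85 → 661.
At an 83% response rate, contacts needed = 661 / 0.83 ≈ 796.39 → 797.

797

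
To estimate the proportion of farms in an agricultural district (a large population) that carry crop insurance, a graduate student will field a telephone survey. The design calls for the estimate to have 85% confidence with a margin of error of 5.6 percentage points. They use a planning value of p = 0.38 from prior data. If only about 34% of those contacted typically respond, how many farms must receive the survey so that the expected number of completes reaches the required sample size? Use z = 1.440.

459

Completed interviews needed: n₀ = 1.440² × 0.2356 / 0.056² ≈ 155.78 → 156.
At a 34% response rate, contacts needed = 156 / 0.34 ≈ 458.82 → 459.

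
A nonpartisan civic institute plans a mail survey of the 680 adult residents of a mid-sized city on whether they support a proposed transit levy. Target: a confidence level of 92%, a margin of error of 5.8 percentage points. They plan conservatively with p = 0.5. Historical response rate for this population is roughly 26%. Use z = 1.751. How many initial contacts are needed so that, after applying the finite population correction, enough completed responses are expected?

658

Completed interviews needed (unadjusted): n₀ = 1.751² × 0.2500 / 0.058² ≈ 227.85 → 228.
FPC for N = 680: n = 228 / (1 + 227/680) = 228 / 1.3338 ≈ 170.94 → 171.
At a 26% response rate, contacts needed = 171 / 0.26 ≈ 657.69 → 658.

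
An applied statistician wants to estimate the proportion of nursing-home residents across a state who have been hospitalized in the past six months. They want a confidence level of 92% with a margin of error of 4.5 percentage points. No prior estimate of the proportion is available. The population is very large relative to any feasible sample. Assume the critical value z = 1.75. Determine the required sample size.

379

With no prior estimate, use p = 0.5, giving p(1−p) = 0.25.
n = z²·p(1−p)/E² = 1.75² × 0.2500 / 0.045² = 3.0625 × 0.2500 / 0.002025 ≈ 378.09.
Rounding up gives n = 379.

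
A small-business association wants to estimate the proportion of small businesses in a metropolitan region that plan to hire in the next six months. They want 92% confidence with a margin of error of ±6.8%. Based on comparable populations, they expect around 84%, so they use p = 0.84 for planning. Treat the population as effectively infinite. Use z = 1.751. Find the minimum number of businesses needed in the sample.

90

With p = 0.84, p(1−p) = 0.1344.
n = z²·p(1−p)/E² = 1.751² × 0.1344 / 0.068² = 3.0660 × 0.1344 / 0.004624 ≈ 89.12.
Rounding up gives n = 90.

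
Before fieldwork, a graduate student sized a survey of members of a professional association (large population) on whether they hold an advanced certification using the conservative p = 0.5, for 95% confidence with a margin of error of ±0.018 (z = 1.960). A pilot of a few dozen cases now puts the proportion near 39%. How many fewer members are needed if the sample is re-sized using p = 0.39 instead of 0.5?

Conservative (p = 0.5): n = 1.960² × 0.25 / 0.018² ≈ 2964.20 → 2965.
Using p = 0.39: p(1−p) = 0.2379, so n = 1.960² × 0.2379 / 0.018² ≈ 2820.73 → 2821.
Reduction: 2965 − 2821 = 144.

144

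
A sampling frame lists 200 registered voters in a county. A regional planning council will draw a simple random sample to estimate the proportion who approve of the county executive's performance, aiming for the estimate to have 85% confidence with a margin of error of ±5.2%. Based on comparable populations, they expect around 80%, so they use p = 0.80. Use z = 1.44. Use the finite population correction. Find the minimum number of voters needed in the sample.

Unadjusted: n₀ = 1.44² × 0.80 × 0.20 / 0.052² ≈ 122.70, so n₀ = 123.
Finite population correction with N = 200: n = n₀ / (1 + (n₀−1)/N) = 123 / (1 + 122/200) = 123 / 1.6100 ≈ 76.40.
Rounding up, n = 77.

77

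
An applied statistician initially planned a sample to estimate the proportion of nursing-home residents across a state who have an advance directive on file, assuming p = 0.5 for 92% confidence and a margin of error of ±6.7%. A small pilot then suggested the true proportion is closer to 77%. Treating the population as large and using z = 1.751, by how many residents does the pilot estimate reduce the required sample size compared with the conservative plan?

Conservative (p = 0.5): n = 1.751² × 0.25 / 0.067² ≈ 170.75 → 171.
Using p = 0.77: p(1−p) = 0.1771, so n = 1.751² × 0.1771 / 0.067² ≈ 120.96 → 121.
Reduction: 171 − 121 = 50.

50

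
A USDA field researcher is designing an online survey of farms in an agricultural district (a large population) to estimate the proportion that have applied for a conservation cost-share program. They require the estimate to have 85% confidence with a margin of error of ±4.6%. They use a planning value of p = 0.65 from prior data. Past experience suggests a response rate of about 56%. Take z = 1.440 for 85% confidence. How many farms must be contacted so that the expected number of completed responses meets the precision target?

Completed interviews needed: n₀ = 1.440² × 0.2275 / 0.046² ≈ 222.94 → 223.
At a 56% response rate, contacts needed = 223 / 0.56 ≈ 398.21 → 399.

399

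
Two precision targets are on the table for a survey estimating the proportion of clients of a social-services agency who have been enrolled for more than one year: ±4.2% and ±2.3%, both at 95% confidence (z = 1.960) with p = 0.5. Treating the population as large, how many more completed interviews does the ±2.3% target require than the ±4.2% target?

At ±4.2%: n = 1.960² × 0.2500 / 0.042² ≈ 544.44 → 545.
At ±2.3%: n = 1.960² × 0.2500 / 0.023² ≈ 1815.50 → 1816.
Additional respondents: 1816 − 545 = 1271.

1271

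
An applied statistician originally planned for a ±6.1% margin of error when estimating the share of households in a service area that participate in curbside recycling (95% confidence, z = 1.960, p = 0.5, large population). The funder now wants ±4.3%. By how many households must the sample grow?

261

At ±6.1%: n = 1.960² × 0.2500 / 0.061² ≈ 258.10 → 259.
At ±4.3%: n = 1.960² × 0.2500 / 0.043² ≈ 519.42 → 520.
Additional respondents: 520 − 259 = 261.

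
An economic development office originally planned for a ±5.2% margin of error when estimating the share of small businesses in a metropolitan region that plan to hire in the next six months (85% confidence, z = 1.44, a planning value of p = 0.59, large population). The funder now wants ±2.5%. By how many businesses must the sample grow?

At ±5.2%: n = 1.44² × 0.2419 / 0.052² ≈ 185.50 → 186.
At ±2.5%: n = 1.44² × 0.2419 / 0.025² ≈ 802.57 → 803.
Additional respondents: 803 − 186 = 617.

617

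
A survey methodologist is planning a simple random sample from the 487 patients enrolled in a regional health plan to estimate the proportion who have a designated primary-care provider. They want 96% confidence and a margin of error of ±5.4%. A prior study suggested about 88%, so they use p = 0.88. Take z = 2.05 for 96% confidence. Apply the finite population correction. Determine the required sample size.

Unadjusted: n₀ = 2.05² × 0.88 × 0.12 / 0.054² ≈ 152.19, so n₀ = 153.
Finite population correction with N = 487: n = n₀ / (1 + (n₀−1)/N) = 153 / (1 + 152/487) = 153 / 1.3121 ≈ 116.61.
Rounding up, n = 117.

117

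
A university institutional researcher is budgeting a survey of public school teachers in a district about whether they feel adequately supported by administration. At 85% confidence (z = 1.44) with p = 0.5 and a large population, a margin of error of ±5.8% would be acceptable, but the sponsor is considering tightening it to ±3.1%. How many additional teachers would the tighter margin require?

At ±5.8%: n = 1.44² × 0.2500 / 0.058² ≈ 154.10 → 155.
At ±3.1%: n = 1.44² × 0.2500 / 0.031² ≈ 539.44 → 540.
Additional respondents: 540 − 155 = 385.

385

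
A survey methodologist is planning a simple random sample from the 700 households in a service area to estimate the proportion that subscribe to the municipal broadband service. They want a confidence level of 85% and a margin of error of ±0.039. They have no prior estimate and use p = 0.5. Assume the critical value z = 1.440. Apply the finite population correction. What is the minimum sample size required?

Unadjusted: n₀ = 1.440² × 0.50 × 0.50 / 0.039² ≈ 340.83, so n₀ = 341.
Finite population correction with N = 700: n = n₀ / (1 + (n₀−1)/N) = 341 / (1 + 340/700) = 341 / 1.4857 ≈ 229.52.
Rounding up, n = 230.

230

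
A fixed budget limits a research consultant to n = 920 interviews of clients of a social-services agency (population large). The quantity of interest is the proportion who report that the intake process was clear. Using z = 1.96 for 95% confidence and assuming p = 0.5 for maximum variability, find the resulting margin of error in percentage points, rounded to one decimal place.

3.2

SE(p̂) = √[p(1−p)/n] = √[0.2500/920] = 0.01648.
E = z × SE = 1.96 × 0.01648 = 0.03231, or 3.2 percentage points.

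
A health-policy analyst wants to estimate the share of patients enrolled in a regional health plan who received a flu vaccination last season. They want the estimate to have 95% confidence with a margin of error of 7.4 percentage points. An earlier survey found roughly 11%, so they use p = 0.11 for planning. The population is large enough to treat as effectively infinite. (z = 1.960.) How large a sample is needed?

With p = 0.11, p(1−p) = 0.0979.
n = z²·p(1−p)/E² = 1.960² × 0.0979 / 0.074² = 3.8416 × 0.0979 / 0.005476 ≈ 68.68.
Rounding up gives n = 69.

69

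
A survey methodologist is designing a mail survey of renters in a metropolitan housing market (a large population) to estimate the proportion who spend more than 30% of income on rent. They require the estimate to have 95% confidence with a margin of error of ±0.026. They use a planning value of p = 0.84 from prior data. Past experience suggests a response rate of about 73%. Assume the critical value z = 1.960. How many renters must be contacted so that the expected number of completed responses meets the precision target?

1047

Completed interviews needed: n₀ = 1.960² × 0.1344 / 0.026² ≈ 763.77 → 764.
At a 73% response rate, contacts needed = 764 / 0.73 ≈ 1046.58 → 1047.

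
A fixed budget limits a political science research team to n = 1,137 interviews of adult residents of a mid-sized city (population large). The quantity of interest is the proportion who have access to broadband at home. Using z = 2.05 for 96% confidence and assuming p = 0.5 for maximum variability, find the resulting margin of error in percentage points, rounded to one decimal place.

3.0

SE(p̂) = √[p(1−p)/n] = √[0.2500/1137] = 0.01483.
E = z × SE = 2.05 × 0.01483 = 0.03040, or 3.0 percentage points.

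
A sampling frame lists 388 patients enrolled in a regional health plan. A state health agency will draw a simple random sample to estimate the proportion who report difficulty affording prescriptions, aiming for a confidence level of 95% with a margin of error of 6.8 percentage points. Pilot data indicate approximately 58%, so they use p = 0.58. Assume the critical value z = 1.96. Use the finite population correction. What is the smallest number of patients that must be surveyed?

Unadjusted: n₀ = 1.96² × 0.58 × 0.42 / 0.068² ≈ 202.38, so n₀ = 203.
Finite population correction with N = 388: n = n₀ / (1 + (n₀−1)/N) = 203 / (1 + 202/388) = 203 / 1.5206 ≈ 133.50.
Rounding up, n = 134.

134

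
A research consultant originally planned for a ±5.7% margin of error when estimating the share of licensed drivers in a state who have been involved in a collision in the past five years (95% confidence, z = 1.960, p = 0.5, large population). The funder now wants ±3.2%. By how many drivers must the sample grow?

At ±5.7%: n = 1.960² × 0.2500 / 0.057² ≈ 295.60 → 296.
At ±3.2%: n = 1.960² × 0.2500 / 0.032² ≈ 937.89 → 938.
Additional respondents: 938 − 296 = 642.

642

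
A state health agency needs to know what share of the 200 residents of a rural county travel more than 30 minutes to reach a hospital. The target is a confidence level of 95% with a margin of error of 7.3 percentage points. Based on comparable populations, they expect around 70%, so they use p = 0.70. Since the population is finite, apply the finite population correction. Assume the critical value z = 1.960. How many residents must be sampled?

Unadjusted: n₀ = 1.960² × 0.70 × 0.30 / 0.073² ≈ 151.39, so n₀ = 152.
Finite population correction with N = 200: n = n₀ / (1 + (n₀−1)/N) = 152 / (1 + 151/200) = 152 / 1.7550 ≈ 86.61.
Rounding up, n = 87.

87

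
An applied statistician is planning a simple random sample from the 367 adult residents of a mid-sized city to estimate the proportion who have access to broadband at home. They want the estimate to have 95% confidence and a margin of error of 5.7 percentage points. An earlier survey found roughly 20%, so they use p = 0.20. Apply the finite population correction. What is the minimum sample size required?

For 95% confidence, z = 1.960.
Unadjusted: n₀ = 1.960² × 0.20 × 0.80 / 0.057² ≈ 189.18, so n₀ = 190.
Finite population correction with N = 367: n = n₀ / (1 + (n₀−1)/N) = 190 / (1 + 189/367) = 190 / 1.5150 ≈ 125.41.
Rounding up, n = 126.

126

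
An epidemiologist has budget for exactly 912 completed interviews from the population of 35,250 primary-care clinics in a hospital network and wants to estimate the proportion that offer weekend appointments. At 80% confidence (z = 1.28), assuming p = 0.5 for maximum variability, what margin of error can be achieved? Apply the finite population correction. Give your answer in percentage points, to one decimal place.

2.1

Finite-population factor: (N−n)/(N−1) = (35250−912)/(35250−1) = 0.9742.
SE(p̂) = √[p(1−p)/n · (N−n)/(N−1)] = √[0.2500/912 × 0.9742] = 0.01634.
E = z × SE = 1.28 × 0.01634 = 0.02092 ≈ 2.1 percentage points.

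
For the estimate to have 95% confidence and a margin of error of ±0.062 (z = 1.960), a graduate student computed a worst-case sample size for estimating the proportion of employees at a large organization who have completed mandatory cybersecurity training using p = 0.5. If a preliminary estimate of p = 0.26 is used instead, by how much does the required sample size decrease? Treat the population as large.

Conservative (p = 0.5): n = 1.960² × 0.25 / 0.062² ≈ 249.84 → 250.
Using p = 0.26: p(1−p) = 0.1924, so n = 1.960² × 0.1924 / 0.062² ≈ 192.28 → 193.
Reduction: 250 − 193 = 57.

57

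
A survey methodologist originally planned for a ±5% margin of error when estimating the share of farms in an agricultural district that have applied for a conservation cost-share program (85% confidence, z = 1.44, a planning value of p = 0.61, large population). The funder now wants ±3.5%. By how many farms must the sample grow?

205

At ±5%: n = 1.44² × 0.2379 / 0.050² ≈ 197.32 → 198.
At ±3.5%: n = 1.44² × 0.2379 / 0.035² ≈ 402.70 → 403.
Additional respondents: 403 − 198 = 205.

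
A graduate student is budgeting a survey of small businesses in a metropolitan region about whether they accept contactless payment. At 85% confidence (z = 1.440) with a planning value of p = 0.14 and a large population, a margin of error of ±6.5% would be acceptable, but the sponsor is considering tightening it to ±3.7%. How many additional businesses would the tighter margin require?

123

At ±6.5%: n = 1.440² × 0.1204 / 0.065² ≈ 59.09 → 60.
At ±3.7%: n = 1.440² × 0.1204 / 0.037² ≈ 182.37 → 183.
Additional respondents: 183 − 60 = 123.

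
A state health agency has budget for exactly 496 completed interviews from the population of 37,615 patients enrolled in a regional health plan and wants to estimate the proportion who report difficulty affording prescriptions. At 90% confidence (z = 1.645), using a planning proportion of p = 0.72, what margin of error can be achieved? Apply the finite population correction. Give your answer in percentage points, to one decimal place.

Finite-population factor: (N−n)/(N−1) = (37615−496)/(37615−1) = 0.9868.
SE(p̂) = √[p(1−p)/n · (N−n)/(N−1)] = √[0.2016/496 × 0.9868] = 0.02003.
E = z × SE = 1.645 × 0.02003 = 0.03295 ≈ 3.3 percentage points.

3.3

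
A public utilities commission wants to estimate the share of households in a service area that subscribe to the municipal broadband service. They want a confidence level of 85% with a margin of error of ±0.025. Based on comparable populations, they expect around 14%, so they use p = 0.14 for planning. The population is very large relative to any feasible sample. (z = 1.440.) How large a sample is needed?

With p = 0.14, p(1−p) = 0.1204.
n = z²·p(1−p)/E² = 1.440² × 0.1204 / 0.025² = 2.0736 × 0.1204 / 0.000625 ≈ 399.46.
Rounding up gives n = 400.

400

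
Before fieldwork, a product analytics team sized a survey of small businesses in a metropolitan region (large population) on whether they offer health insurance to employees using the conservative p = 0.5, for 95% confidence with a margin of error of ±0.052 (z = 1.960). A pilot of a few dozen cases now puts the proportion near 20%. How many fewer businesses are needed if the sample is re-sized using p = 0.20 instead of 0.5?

Conservative (p = 0.5): n = 1.960² × 0.25 / 0.052² ≈ 355.18 → 356.
Using p = 0.20: p(1−p) = 0.1600, so n = 1.960² × 0.1600 / 0.052² ≈ 227.31 → 228.
Reduction: 356 − 228 = 128.

128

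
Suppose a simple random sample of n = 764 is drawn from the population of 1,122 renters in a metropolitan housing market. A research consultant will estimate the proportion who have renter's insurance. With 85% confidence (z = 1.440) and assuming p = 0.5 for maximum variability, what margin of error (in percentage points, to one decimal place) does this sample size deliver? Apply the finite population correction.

Finite-population factor: (N−n)/(N−1) = (1122−764)/(1122−1) = 0.3194.
SE(p̂) = √[p(1−p)/n · (N−n)/(N−1)] = √[0.2500/764 × 0.3194] = 0.01022.
E = z × SE = 1.440 × 0.01022 = 0.01472 ≈ 1.5 percentage points.

1.5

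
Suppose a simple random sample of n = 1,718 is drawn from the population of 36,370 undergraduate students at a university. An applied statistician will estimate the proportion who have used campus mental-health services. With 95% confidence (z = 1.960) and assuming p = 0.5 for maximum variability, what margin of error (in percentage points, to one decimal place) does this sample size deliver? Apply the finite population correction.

2.3

Finite-population factor: (N−n)/(N−1) = (36370−1718)/(36370−1) = 0.9528.
SE(p̂) = √[p(1−p)/n · (N−n)/(N−1)] = √[0.2500/1718 × 0.9528] = 0.01177.
E = z × SE = 1.960 × 0.01177 = 0.02308 ≈ 2.3 percentage points.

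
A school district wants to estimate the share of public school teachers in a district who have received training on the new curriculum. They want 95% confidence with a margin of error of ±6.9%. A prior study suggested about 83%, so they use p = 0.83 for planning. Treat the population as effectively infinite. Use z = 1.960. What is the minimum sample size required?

114

With p = 0.83, p(1−p) = 0.1411.
n = z²·p(1−p)/E² = 1.960² × 0.1411 / 0.069² = 3.8416 × 0.1411 / 0.004761 ≈ 113.85.
Rounding up gives n = 114.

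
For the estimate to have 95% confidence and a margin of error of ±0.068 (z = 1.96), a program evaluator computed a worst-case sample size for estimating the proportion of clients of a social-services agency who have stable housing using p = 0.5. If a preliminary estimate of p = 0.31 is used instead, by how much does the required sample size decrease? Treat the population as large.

30

Conservative (p = 0.5): n = 1.96² × 0.25 / 0.068² ≈ 207.70 → 208.
Using p = 0.31: p(1−p) = 0.2139, so n = 1.96² × 0.2139 / 0.068² ≈ 177.71 → 178.
Reduction: 208 − 178 = 30.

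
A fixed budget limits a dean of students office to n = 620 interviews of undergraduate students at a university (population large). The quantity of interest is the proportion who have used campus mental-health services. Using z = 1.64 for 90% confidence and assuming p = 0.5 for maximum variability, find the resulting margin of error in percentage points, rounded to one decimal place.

3.3

SE(p̂) = √[p(1−p)/n] = √[0.2500/620] = 0.02008.
E = z × SE = 1.64 × 0.02008 = 0.03293, or 3.3 percentage points.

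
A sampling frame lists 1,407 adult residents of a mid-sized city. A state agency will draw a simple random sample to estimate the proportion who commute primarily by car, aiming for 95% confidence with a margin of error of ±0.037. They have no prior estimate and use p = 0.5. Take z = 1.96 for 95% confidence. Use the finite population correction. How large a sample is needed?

Unadjusted: n₀ = 1.96² × 0.50 × 0.50 / 0.037² ≈ 701.53, so n₀ = 702.
Finite population correction with N = 1,407: n = n₀ / (1 + (n₀−1)/N) = 702 / (1 + 701/1407) = 702 / 1.4982 ≈ 468.56.
Rounding up, n = 469.

469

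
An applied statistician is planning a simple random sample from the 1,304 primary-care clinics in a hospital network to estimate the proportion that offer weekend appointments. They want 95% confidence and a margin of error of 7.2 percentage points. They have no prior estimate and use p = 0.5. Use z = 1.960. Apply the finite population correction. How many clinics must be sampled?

163

Unadjusted: n₀ = 1.960² × 0.50 × 0.50 / 0.072² ≈ 185.26, so n₀ = 186.
Finite population correction with N = 1,304: n = n₀ / (1 + (n₀−1)/N) = 186 / (1 + 185/1304) = 186 / 1.1419 ≈ 162.89.
Rounding up, n = 163.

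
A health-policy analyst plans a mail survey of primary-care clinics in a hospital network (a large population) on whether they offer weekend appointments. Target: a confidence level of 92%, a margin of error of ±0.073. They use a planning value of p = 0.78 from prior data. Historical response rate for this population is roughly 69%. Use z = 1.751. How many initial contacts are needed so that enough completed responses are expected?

144

Completed interviews needed: n₀ = 1.751² × 0.1716 / 0.073² ≈ 98.73 → 99.
At a 69% response rate, contacts needed = 99 / 0.69 ≈ 143.48 → 144.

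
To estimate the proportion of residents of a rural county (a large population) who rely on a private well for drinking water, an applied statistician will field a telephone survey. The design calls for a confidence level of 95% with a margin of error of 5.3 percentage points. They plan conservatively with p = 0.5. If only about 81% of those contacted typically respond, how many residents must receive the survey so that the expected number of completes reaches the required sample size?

For 95% confidence, z = 1.96.
Completed interviews needed: n₀ = 1.96² × 0.2500 / 0.053² ≈ 341.90 → 342.
At an 81% response rate, contacts needed = 342 / 0.81 ≈ 422.22 → 423.

423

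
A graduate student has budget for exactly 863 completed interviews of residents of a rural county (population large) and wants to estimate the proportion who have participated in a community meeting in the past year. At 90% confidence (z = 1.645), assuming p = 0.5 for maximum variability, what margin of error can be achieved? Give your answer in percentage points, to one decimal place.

SE(p̂) = √[p(1−p)/n] = √[0.2500/863] = 0.01702.
E = z × SE = 1.645 × 0.01702 = 0.02800, or 2.8 percentage points.

2.8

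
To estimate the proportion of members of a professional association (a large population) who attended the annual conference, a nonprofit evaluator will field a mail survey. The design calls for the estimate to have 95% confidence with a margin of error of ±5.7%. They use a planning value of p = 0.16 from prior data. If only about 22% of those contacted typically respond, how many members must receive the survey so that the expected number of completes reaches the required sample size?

723

For 95% confidence, z = 1.960.
Completed interviews needed: n₀ = 1.960² × 0.1344 / 0.057² ≈ 158.91 → 159.
At a 22% response rate, contacts needed = 159 / 0.22 ≈ 722.73 → 723.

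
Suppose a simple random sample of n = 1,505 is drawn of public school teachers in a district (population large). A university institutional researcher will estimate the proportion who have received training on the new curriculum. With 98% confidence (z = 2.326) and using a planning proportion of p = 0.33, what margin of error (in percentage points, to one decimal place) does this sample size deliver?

SE(p̂) = √[p(1−p)/n] = √[0.2211/1505] = 0.01212.
E = z × SE = 2.326 × 0.01212 = 0.02819, or 2.8 percentage points.

2.8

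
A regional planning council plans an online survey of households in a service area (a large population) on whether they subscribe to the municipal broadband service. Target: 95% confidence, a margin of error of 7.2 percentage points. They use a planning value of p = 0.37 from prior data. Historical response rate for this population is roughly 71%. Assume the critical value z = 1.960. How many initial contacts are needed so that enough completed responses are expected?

244

Completed interviews needed: n₀ = 1.960² × 0.2331 / 0.072² ≈ 172.74 → 173.
At a 71% response rate, contacts needed = 173 / 0.71 ≈ 243.66 → 244.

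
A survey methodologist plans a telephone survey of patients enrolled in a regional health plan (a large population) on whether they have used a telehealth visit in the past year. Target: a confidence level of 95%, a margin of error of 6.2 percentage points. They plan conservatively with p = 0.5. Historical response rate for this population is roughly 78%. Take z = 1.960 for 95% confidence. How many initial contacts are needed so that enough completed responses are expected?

321

Completed interviews needed: n₀ = 1.960² × 0.2500 / 0.062² ≈ 249.84 → 250.
At a 78% response rate, contacts needed = 250 / 0.78 ≈ 320.51 → 321.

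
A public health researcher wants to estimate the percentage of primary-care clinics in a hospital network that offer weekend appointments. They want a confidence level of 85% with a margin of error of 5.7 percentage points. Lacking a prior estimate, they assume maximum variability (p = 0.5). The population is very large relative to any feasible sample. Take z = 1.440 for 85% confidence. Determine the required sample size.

160

With p = 0.5, p(1−p) = 0.25.
n = z²·p(1−p)/E² = 1.440² × 0.2500 / 0.057² = 2.0736 × 0.2500 / 0.003249 ≈ 159.56.
Rounding up gives n = 160.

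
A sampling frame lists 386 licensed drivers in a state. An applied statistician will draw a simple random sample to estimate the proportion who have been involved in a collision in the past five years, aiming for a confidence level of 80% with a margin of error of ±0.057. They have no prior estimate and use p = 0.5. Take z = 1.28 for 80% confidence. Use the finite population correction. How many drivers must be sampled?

96

Unadjusted: n₀ = 1.28² × 0.50 × 0.50 / 0.057² ≈ 126.07, so n₀ = 127.
Finite population correction with N = 386: n = n₀ / (1 + (n₀−1)/N) = 127 / (1 + 126/386) = 127 / 1.3264 ≈ 95.75.
Rounding up, n = 96.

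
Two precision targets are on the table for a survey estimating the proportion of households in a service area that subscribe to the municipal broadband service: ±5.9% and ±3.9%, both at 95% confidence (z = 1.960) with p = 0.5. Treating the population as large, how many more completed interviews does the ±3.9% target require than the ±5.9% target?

At ±5.9%: n = 1.960² × 0.2500 / 0.059² ≈ 275.90 → 276.
At ±3.9%: n = 1.960² × 0.2500 / 0.039² ≈ 631.43 → 632.
Additional respondents: 632 − 276 = 356.

356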